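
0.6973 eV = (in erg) 1.117e-12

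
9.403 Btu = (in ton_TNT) 2.371e-06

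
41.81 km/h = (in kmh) 41.81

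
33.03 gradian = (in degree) 29.73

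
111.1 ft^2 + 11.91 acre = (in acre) 11.91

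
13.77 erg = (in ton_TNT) 3.291e-16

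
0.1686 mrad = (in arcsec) 34.78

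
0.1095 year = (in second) 3.453e+06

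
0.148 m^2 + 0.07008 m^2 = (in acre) 5.389e-05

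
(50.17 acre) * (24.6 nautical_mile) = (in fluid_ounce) 3.128e+14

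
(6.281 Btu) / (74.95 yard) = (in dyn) 9.669e+06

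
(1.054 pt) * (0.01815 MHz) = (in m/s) 6.749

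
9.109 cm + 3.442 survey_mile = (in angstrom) 5.539e+13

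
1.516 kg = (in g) 1516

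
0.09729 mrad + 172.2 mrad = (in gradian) 10.97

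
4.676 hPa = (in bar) 0.004676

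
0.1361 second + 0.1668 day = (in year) 0.000457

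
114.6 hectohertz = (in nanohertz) 1.146e+13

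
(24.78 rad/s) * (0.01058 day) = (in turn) 3605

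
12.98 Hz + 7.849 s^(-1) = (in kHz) 0.02083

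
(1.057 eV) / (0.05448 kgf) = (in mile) 1.97e-22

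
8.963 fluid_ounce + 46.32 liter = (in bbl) 0.293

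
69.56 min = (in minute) 69.56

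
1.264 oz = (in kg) 0.03583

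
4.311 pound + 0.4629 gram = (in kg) 1.956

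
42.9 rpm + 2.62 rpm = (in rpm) 45.52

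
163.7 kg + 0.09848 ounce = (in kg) 163.7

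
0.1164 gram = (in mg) 116.4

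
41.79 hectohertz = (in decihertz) 4.179e+04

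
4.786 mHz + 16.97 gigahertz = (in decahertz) 1.697e+09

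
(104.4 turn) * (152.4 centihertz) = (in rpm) 9546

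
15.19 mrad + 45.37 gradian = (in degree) 41.7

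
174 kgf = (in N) 1706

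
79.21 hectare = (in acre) 195.7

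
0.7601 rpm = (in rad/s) 0.0796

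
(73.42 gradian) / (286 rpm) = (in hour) 1.07e-05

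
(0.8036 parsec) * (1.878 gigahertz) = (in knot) 9.052e+25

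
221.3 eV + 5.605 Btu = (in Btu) 5.605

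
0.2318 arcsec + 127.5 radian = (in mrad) 1.275e+05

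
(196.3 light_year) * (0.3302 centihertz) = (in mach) 1.801e+13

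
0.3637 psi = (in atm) 0.02475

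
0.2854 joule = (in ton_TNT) 6.821e-11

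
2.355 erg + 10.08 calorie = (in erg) 4.217e+08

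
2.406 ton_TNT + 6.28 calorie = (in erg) 1.007e+17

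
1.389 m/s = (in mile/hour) 3.107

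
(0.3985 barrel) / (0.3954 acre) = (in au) 2.647e-16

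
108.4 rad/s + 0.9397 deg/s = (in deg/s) 6212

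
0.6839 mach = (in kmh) 838.3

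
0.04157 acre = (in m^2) 168.2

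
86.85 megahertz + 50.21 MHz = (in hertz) 1.371e+08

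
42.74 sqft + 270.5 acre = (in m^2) 1.095e+06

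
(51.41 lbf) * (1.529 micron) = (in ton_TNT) 8.357e-14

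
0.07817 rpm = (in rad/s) 0.008186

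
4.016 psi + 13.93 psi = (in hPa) 1237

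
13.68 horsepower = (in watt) 1.02e+04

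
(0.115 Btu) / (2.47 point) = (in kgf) 1.42e+04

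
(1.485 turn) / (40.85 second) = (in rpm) 2.181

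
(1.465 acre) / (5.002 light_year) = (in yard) 1.37e-13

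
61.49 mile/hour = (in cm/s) 2749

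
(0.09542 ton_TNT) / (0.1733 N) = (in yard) 2.519e+09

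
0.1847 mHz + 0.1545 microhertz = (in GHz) 1.849e-13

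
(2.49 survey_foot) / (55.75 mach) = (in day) 4.627e-10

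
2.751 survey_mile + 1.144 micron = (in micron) 4.427e+09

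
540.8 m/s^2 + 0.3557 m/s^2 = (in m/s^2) 541.2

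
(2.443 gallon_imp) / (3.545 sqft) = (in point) 95.59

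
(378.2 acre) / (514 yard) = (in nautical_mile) 1.758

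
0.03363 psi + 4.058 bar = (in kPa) 406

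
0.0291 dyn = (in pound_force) 6.542e-08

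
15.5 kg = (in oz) 546.7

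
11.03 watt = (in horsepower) 0.01479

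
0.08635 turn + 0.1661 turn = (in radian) 1.586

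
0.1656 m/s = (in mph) 0.3704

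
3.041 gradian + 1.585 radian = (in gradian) 103.9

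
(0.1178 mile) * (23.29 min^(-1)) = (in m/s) 73.59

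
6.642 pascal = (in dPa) 66.42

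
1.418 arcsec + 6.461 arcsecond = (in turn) 6.079e-06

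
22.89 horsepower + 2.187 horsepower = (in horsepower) 25.08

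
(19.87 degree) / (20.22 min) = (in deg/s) 0.01638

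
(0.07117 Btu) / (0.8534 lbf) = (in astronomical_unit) 1.322e-10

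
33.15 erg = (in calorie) 7.923e-07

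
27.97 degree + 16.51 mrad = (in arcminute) 1735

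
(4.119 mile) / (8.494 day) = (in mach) 2.653e-05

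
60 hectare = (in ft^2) 6.458e+06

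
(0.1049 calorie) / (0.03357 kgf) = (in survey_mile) 0.0008284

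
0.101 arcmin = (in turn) 4.676e-06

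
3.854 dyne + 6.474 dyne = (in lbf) 2.322e-05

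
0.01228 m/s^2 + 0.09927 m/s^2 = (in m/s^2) 0.1115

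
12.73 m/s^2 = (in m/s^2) 12.73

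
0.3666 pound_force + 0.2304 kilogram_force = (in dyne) 3.89e+05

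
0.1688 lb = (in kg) 0.07657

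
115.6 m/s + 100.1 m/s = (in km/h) 776.5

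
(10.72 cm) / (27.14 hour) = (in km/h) 3.95e-06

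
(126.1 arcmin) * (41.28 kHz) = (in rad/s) 1514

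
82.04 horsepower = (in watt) 6.118e+04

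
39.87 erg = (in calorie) 9.529e-07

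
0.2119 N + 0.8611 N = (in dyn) 1.073e+05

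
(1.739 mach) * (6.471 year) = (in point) 3.425e+14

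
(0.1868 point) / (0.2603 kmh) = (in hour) 2.532e-07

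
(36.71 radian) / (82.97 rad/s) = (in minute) 0.007374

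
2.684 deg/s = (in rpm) 0.4473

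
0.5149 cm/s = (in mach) 1.512e-05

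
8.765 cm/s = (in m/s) 0.08765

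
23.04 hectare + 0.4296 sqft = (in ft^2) 2.48e+06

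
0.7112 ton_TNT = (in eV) 1.857e+28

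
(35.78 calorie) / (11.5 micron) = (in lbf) 2.926e+06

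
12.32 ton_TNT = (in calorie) 1.232e+10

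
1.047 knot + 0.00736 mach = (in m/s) 3.045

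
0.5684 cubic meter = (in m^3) 0.5684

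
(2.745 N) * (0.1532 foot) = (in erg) 1.282e+06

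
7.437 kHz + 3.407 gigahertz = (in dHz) 3.407e+10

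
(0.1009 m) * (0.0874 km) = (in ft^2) 94.92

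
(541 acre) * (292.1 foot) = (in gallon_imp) 4.288e+10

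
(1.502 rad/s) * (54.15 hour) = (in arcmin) 1.007e+09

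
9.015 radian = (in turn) 1.435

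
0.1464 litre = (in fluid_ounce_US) 4.95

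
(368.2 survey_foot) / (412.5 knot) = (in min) 0.008814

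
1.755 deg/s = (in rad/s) 0.03063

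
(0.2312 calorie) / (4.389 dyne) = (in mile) 13.7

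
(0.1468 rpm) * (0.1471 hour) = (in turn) 1.296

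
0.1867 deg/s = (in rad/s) 0.003259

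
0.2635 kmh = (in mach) 0.000215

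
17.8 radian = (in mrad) 1.78e+04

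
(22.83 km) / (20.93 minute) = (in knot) 35.34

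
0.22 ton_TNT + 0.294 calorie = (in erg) 9.205e+15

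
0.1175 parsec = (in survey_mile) 2.253e+12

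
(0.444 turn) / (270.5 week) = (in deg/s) 9.77e-07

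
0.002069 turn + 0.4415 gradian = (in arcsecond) 4112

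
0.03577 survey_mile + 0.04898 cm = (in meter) 57.57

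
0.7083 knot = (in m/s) 0.3644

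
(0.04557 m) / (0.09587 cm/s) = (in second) 47.53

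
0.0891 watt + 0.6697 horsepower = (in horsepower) 0.6698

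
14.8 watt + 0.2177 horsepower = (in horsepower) 0.2375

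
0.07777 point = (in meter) 2.744e-05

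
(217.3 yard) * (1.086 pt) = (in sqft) 0.8194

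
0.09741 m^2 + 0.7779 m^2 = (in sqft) 9.422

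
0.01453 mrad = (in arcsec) 2.997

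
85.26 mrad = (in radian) 0.08526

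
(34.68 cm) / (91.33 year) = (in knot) 2.341e-10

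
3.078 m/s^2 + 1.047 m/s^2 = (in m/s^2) 4.125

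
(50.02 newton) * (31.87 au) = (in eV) 1.488e+33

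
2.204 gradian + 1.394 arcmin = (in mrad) 35.03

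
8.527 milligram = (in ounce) 0.0003008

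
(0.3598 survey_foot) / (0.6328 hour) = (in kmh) 0.0001733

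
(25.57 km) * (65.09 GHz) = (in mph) 3.723e+15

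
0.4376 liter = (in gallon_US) 0.1156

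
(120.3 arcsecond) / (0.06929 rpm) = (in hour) 2.233e-05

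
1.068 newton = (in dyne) 1.068e+05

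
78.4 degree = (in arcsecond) 2.822e+05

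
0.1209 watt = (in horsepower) 0.0001621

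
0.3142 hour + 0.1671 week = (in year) 0.003241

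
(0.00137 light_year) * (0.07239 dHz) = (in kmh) 3.378e+11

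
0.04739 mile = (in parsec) 2.472e-15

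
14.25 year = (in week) 743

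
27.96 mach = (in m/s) 9520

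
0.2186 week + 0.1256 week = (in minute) 3470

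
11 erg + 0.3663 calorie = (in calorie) 0.3663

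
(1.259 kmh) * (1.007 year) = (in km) 1.111e+04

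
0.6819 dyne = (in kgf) 6.953e-07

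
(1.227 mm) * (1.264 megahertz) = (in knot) 3015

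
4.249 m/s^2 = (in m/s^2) 4.249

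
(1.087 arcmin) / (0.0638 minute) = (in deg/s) 0.004733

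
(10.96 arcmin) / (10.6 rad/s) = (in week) 4.973e-10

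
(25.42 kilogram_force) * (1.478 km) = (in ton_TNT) 8.806e-05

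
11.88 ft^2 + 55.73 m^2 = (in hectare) 0.005683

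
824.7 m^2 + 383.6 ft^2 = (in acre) 0.2126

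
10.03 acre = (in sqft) 4.369e+05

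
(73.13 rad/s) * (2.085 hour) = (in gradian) 3.494e+07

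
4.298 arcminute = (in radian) 0.00125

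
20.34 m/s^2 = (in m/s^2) 20.34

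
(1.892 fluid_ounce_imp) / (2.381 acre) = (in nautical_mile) 3.012e-12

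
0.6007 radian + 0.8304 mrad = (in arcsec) 1.241e+05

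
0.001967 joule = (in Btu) 1.864e-06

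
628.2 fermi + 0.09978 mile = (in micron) 1.606e+08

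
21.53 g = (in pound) 0.04747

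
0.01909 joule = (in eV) 1.192e+17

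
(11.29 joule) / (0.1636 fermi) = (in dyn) 6.901e+21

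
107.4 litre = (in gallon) 28.37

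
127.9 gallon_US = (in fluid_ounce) 1.637e+04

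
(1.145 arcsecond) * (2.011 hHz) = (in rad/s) 0.001116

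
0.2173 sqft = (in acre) 4.989e-06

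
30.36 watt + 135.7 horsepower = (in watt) 1.012e+05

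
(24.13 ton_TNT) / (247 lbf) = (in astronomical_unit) 0.0006142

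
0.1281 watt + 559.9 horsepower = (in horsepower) 559.9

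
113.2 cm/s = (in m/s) 1.132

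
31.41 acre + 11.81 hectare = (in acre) 60.59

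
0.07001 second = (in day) 8.103e-07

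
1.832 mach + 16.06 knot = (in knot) 1229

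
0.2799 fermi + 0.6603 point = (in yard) 0.0002547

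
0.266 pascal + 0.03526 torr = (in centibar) 0.004967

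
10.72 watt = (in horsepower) 0.01438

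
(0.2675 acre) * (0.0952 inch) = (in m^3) 2.618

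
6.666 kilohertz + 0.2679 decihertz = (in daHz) 666.6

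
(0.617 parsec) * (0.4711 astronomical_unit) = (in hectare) 1.342e+23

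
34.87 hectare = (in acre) 86.17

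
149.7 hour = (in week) 0.8911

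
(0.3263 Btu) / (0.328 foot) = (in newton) 3444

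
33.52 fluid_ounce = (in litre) 0.9913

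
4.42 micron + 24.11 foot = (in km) 0.007349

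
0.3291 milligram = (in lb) 7.255e-07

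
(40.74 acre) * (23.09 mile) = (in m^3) 6.126e+09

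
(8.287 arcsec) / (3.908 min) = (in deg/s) 9.817e-06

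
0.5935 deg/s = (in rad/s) 0.01036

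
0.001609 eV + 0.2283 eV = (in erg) 3.684e-13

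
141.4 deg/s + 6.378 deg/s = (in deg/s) 147.8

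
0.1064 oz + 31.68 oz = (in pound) 1.987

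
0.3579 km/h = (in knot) 0.1933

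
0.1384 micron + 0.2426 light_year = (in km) 2.295e+12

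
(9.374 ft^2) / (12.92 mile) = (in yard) 4.58e-05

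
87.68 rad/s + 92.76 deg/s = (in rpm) 852.7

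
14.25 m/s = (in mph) 31.88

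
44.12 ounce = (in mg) 1.251e+06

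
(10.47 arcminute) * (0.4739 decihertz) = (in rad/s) 0.0001443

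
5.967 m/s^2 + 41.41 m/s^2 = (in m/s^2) 47.38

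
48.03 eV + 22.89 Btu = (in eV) 1.507e+23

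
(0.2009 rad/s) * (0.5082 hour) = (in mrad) 3.676e+05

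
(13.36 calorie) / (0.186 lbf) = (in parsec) 2.19e-15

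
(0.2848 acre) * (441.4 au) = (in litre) 7.611e+19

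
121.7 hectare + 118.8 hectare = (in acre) 594.3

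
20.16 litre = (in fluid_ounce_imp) 709.5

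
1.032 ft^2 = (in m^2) 0.09588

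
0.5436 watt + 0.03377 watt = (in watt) 0.5774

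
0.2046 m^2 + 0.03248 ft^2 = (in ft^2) 2.235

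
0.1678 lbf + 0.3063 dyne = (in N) 0.7464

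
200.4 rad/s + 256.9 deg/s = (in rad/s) 204.9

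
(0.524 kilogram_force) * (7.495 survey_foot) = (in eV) 7.327e+19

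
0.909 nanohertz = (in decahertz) 9.09e-11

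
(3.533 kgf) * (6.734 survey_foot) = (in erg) 7.111e+08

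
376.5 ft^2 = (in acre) 0.008643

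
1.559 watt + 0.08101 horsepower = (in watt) 61.97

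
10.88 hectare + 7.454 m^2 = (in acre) 26.89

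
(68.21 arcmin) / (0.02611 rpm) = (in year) 2.301e-07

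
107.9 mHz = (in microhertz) 1.079e+05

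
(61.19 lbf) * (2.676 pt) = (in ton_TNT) 6.141e-11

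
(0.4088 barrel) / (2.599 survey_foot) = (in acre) 2.027e-05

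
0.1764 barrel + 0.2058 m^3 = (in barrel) 1.471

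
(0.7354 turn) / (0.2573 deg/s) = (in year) 3.263e-05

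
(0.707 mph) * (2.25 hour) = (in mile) 1.591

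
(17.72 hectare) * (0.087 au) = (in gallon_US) 6.092e+17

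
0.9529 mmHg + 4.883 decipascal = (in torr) 0.9566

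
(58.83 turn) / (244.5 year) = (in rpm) 4.578e-07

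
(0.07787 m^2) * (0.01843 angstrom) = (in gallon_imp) 3.157e-11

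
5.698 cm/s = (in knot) 0.1108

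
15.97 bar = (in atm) 15.76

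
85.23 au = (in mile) 7.923e+09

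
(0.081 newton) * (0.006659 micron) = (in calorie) 1.289e-10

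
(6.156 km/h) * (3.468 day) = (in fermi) 5.124e+20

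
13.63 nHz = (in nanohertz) 13.63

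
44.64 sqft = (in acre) 0.001025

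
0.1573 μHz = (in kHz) 1.573e-10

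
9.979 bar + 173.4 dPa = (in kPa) 997.9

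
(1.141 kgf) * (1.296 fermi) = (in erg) 1.45e-07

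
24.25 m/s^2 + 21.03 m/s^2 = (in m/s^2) 45.28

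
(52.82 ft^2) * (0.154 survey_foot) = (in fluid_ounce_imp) 8107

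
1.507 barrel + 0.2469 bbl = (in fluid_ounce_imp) 9814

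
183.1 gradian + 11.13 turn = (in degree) 4172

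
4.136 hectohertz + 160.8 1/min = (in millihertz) 4.163e+05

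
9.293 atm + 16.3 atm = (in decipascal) 2.593e+07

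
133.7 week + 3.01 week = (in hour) 2.297e+04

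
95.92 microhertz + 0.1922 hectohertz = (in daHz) 1.922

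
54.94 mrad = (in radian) 0.05494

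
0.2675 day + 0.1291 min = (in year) 0.0007331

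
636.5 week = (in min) 6.416e+06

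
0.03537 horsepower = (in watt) 26.38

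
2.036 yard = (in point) 5277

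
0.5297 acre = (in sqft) 2.307e+04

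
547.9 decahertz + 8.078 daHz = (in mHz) 5.56e+06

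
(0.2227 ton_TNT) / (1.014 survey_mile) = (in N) 5.71e+05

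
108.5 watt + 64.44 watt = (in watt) 172.9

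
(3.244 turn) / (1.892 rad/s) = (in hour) 0.002993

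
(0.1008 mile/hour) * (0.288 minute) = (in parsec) 2.523e-17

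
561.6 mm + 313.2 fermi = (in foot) 1.843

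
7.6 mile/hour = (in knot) 6.604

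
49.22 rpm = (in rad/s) 5.154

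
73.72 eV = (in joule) 1.181e-17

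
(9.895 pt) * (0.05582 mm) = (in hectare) 1.949e-11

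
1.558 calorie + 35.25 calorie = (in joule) 154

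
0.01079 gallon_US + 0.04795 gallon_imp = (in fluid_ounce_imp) 9.11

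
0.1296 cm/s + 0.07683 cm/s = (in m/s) 0.002064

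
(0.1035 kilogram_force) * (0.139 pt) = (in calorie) 1.19e-05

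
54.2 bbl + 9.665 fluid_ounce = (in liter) 8617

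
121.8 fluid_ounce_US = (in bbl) 0.02266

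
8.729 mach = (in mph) 6649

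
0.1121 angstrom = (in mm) 1.121e-08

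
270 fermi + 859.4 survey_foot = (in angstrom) 2.619e+12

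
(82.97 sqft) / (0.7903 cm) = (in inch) 3.84e+04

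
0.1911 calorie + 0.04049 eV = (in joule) 0.7996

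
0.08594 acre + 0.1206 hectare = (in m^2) 1554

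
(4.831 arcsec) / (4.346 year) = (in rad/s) 1.709e-13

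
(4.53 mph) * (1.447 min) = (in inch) 6922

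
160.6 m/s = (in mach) 0.4717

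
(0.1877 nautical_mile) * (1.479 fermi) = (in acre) 1.27e-16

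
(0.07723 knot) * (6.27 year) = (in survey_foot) 2.577e+07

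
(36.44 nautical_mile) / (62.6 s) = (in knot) 2096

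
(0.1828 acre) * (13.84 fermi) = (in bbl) 6.44e-11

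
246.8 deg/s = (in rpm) 41.13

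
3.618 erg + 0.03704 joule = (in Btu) 3.511e-05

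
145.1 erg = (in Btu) 1.375e-08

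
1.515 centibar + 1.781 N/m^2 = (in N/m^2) 1517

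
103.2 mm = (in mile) 6.413e-05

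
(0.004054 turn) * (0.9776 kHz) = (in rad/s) 24.9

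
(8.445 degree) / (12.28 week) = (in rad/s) 1.985e-08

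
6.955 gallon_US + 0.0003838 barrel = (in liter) 26.39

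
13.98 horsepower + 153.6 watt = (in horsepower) 14.19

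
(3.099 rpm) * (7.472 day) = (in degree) 1.2e+07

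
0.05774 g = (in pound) 0.0001273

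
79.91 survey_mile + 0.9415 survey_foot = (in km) 128.6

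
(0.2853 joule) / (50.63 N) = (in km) 5.635e-06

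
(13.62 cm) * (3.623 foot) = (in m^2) 0.1504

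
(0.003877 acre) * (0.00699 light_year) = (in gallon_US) 2.741e+17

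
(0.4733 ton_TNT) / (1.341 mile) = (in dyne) 9.176e+10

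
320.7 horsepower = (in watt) 2.391e+05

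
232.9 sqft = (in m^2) 21.64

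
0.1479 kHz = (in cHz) 1.479e+04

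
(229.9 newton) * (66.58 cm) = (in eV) 9.554e+20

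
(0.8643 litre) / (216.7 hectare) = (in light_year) 4.216e-26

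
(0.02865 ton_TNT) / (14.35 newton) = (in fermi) 8.353e+21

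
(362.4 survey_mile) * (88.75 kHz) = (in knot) 1.006e+11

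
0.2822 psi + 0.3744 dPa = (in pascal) 1946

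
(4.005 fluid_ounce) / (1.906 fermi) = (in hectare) 6.214e+06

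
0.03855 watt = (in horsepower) 5.17e-05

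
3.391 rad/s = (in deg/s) 194.3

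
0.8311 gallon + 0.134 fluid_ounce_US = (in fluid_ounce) 106.5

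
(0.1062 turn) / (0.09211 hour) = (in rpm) 0.01922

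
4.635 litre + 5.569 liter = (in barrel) 0.06418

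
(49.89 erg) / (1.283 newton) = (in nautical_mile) 2.1e-09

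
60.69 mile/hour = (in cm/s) 2713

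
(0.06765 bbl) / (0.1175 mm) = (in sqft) 985.3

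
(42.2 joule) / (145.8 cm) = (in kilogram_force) 2.951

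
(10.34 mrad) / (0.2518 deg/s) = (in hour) 0.0006536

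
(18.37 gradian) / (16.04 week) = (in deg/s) 1.704e-06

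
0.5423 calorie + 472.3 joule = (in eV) 2.962e+21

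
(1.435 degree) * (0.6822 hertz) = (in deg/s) 0.979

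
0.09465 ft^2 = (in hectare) 8.793e-07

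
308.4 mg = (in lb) 0.0006799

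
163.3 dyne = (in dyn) 163.3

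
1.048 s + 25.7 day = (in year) 0.07041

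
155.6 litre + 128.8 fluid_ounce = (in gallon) 42.11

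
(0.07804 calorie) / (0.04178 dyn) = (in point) 2.215e+09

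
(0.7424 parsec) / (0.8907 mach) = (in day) 8.742e+08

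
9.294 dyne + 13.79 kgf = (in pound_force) 30.4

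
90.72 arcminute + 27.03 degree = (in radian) 0.4982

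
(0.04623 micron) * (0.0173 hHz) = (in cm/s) 7.998e-06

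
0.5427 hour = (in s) 1954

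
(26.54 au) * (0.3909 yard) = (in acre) 3.507e+08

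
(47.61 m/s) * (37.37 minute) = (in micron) 1.068e+11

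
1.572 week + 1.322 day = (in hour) 295.8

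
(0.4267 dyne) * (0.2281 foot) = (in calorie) 7.09e-08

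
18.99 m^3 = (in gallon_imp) 4177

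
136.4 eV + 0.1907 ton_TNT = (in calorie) 1.907e+08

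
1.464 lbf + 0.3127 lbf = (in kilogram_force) 0.8059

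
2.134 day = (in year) 0.005847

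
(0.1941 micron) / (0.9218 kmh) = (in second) 7.58e-07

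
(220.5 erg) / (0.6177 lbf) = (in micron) 8.025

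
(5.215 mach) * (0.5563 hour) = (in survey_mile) 2210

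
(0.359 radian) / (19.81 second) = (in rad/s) 0.01812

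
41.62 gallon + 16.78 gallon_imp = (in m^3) 0.2338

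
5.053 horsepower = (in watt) 3768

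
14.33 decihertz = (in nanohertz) 1.433e+09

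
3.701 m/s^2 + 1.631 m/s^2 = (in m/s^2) 5.332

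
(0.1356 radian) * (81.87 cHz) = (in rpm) 1.06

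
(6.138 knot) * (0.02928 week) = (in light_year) 5.91e-12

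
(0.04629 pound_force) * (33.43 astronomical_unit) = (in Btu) 9.76e+08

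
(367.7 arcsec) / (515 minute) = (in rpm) 5.509e-07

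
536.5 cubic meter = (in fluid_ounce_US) 1.814e+07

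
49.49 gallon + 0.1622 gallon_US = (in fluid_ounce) 6355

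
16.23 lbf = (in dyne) 7.219e+06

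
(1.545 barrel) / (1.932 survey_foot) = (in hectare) 4.171e-05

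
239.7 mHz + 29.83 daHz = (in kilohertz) 0.2985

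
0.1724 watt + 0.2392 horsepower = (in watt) 178.5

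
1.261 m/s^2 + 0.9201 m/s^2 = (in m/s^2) 2.181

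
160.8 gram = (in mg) 1.608e+05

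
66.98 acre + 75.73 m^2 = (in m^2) 2.711e+05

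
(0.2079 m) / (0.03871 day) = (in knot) 0.0001208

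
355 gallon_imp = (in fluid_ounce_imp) 5.68e+04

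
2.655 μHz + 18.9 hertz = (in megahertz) 1.89e-05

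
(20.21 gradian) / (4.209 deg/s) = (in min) 0.07202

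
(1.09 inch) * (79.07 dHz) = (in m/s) 0.2189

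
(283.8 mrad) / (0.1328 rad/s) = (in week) 3.533e-06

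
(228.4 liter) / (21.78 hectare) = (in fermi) 1.049e+09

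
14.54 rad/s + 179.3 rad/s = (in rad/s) 193.8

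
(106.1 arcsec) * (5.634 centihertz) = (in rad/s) 2.898e-05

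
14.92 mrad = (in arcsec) 3077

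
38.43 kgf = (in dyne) 3.769e+07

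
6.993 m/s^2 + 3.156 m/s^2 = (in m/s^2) 10.15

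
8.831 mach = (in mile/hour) 6726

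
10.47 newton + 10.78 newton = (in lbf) 4.777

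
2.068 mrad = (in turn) 0.0003291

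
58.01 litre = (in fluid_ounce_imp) 2042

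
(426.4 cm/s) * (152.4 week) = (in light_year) 4.154e-08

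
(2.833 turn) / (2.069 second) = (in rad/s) 8.603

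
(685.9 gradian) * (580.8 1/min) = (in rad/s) 104.3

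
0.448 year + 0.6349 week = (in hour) 4031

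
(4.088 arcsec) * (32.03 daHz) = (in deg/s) 0.3637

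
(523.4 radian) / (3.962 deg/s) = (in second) 7569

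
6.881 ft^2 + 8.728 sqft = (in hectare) 0.000145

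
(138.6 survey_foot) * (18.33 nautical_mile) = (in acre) 354.4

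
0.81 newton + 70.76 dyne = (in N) 0.8107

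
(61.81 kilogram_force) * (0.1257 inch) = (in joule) 1.935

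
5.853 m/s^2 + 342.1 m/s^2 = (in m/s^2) 348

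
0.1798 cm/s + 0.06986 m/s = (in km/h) 0.258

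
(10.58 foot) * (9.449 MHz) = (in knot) 5.923e+07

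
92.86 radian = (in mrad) 9.286e+04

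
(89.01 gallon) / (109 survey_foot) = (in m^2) 0.01014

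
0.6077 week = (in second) 3.675e+05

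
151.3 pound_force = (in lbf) 151.3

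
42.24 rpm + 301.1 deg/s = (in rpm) 92.42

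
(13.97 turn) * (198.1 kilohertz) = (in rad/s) 1.739e+07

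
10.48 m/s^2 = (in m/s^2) 10.48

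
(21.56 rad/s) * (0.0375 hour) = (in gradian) 1.853e+05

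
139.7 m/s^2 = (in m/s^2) 139.7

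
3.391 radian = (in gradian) 215.9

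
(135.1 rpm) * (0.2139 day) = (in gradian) 1.665e+07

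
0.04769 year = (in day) 17.41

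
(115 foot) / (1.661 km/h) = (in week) 0.0001256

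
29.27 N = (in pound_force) 6.58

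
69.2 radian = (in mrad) 6.92e+04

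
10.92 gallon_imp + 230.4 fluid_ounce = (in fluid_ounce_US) 1909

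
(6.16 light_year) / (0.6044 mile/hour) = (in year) 6.84e+09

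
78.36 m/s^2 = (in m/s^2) 78.36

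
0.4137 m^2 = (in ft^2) 4.453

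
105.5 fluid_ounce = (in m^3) 0.00312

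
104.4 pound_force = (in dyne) 4.644e+07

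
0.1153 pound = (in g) 52.3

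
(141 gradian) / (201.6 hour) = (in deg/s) 0.0001749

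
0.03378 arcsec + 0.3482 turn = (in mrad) 2188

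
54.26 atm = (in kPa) 5498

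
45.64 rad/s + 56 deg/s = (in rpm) 445.2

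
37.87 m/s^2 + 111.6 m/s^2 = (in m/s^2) 149.5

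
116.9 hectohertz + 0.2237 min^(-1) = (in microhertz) 1.169e+10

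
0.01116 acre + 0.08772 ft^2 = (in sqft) 486.2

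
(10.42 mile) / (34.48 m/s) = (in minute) 8.106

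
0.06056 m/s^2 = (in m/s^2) 0.06056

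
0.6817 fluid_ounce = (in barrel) 0.0001268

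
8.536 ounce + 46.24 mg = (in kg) 0.242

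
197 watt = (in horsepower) 0.2642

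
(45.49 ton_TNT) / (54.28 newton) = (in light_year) 3.706e-07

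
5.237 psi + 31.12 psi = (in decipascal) 2.507e+06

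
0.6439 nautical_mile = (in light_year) 1.26e-13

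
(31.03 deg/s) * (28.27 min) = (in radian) 918.6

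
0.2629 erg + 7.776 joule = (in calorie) 1.859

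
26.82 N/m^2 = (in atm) 0.0002647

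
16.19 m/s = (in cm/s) 1619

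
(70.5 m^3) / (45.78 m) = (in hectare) 0.000154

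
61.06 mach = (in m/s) 2.079e+04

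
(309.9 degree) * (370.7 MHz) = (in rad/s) 2.005e+09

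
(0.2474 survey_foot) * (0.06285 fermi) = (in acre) 1.171e-21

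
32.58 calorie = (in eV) 8.508e+20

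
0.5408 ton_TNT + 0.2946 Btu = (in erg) 2.263e+16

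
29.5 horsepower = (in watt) 2.2e+04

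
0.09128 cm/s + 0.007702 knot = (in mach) 1.432e-05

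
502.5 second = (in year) 1.593e-05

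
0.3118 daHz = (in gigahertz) 3.118e-09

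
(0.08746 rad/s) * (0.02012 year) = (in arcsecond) 1.145e+10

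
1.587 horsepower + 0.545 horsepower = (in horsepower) 2.132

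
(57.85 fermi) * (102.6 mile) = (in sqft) 1.028e-07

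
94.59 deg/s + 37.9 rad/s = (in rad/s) 39.55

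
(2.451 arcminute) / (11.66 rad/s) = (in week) 1.011e-10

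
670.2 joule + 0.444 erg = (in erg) 6.702e+09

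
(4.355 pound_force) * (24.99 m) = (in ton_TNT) 1.157e-07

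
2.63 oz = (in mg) 7.456e+04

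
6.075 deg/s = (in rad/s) 0.106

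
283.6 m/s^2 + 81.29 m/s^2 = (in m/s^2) 364.9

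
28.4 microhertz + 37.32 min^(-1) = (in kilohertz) 0.000622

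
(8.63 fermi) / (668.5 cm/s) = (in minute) 2.152e-17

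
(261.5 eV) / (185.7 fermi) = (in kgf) 2.301e-05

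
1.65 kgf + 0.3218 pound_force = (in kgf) 1.796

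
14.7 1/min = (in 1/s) 0.245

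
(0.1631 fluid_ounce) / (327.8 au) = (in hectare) 9.836e-24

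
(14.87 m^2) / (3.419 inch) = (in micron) 1.712e+08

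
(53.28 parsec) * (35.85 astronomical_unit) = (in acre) 2.179e+27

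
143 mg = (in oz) 0.005044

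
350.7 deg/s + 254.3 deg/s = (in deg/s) 605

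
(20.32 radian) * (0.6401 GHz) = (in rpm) 1.242e+11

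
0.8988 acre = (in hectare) 0.3637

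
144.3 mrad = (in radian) 0.1443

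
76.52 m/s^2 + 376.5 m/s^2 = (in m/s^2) 453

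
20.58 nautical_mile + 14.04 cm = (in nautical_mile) 20.58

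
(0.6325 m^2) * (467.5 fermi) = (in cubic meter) 2.957e-13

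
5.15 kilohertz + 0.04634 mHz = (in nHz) 5.15e+12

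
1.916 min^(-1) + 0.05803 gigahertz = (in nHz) 5.803e+16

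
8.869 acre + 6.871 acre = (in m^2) 6.37e+04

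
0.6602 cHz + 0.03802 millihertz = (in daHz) 0.000664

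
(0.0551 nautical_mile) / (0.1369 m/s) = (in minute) 12.42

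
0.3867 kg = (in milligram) 3.867e+05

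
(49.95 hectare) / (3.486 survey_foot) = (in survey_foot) 1.542e+06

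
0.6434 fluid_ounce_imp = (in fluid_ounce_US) 0.6182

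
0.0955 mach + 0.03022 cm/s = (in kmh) 117.1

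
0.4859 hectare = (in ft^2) 5.23e+04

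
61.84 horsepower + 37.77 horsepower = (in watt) 7.428e+04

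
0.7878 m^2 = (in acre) 0.0001947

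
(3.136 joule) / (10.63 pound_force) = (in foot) 0.2176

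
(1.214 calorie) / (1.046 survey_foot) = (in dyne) 1.593e+06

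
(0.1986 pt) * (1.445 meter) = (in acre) 2.502e-08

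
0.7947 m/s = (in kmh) 2.861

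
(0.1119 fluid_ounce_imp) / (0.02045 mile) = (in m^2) 9.661e-08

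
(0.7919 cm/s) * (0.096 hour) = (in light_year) 2.893e-16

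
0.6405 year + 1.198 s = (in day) 233.8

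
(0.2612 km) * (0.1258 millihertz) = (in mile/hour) 0.0735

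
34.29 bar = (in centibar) 3429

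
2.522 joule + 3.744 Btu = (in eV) 2.467e+22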